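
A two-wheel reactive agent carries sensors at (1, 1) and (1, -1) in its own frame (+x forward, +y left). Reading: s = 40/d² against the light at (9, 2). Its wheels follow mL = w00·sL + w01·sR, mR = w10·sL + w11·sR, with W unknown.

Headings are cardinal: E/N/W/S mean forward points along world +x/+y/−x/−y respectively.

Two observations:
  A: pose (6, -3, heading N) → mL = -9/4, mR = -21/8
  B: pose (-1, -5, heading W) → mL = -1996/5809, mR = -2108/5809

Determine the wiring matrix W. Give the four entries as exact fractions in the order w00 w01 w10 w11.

obs A: pose=(6,-3,N) → sL=5/4, sR=2, mL=-9/4, mR=-21/8
obs B: pose=(-1,-5,W) → sL=8/37, sR=40/157, mL=-1996/5809, mR=-2108/5809
sensor matrix S = [[5/4, 2], [8/37, 40/157]]; det S = -662/5809
solve [mL_A; mL_B] = S·[w00; w01] and [mR_A; mR_B] = S·[w10; w11]:
  w00 = -1, w01 = -1/2, w10 = -1/2, w11 = -1

-1 -1/2 -1/2 -1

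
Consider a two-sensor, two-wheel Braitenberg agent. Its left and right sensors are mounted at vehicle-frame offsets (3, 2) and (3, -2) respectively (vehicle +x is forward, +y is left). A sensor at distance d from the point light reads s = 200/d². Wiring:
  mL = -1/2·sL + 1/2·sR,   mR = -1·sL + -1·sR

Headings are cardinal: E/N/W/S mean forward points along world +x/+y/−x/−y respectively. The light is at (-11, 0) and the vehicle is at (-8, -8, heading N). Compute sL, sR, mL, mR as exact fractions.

left sensor world pos  = (-10, -5); dL² = 26
right sensor world pos = (-6, -5); dR² = 50
sL = 200/26 = 100/13
sR = 200/50 = 4
mL = -1/2·sL + 1/2·sR = -24/13
mR = -1·sL + -1·sR = -152/13

100/13 4 -24/13 -152/13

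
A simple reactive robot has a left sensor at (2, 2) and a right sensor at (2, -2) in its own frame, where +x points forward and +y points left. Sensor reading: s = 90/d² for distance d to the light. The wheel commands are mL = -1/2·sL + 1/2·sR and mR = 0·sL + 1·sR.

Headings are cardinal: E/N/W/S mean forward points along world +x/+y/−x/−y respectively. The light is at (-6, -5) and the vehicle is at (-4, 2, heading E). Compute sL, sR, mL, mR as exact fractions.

90/97 90/41 2520/3977 90/41

left sensor world pos  = (-2, 4); dL² = 97
right sensor world pos = (-2, 0); dR² = 41
sL = 90/97 = 90/97
sR = 90/41 = 90/41
mL = -1/2·sL + 1/2·sR = 2520/3977
mR = 0·sL + 1·sR = 90/41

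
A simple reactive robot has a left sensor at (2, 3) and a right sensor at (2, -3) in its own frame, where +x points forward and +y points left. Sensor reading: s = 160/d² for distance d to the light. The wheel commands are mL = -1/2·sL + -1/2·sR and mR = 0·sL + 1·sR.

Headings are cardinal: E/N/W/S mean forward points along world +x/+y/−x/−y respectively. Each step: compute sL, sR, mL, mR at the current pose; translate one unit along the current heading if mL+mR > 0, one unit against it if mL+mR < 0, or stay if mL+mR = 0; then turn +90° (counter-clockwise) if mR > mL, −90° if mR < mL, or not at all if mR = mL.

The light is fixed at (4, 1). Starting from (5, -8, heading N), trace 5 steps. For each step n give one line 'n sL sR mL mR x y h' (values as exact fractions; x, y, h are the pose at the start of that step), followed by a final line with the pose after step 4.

0 160/53 32/13 -1888/689 32/13 5 -8 N
1 16/17 16/5 -176/85 16/5 5 -9 W
2 160/153 160/153 -160/153 160/153 4 -9 S
3 160/53 160/173 -18080/9169 160/173 4 -9 E
4 2 40/17 -37/17 40/17 3 -9 N
final 3 -8 W

n=0: pose=(5,-8,N); sL=160/53, sR=32/13; mL=-1888/689, mR=32/13; mL+mR=-192/689 → advance -1; mR−mL=3584/689 → turn +1·90°
n=1: pose=(5,-9,W); sL=16/17, sR=16/5; mL=-176/85, mR=16/5; mL+mR=96/85 → advance +1; mR−mL=448/85 → turn +1·90°
n=2: pose=(4,-9,S); sL=160/153, sR=160/153; mL=-160/153, mR=160/153; mL+mR=0 → advance +0; mR−mL=320/153 → turn +1·90°
n=3: pose=(4,-9,E); sL=160/53, sR=160/173; mL=-18080/9169, mR=160/173; mL+mR=-9600/9169 → advance -1; mR−mL=26560/9169 → turn +1·90°
n=4: pose=(3,-9,N); sL=2, sR=40/17; mL=-37/17, mR=40/17; mL+mR=3/17 → advance +1; mR−mL=77/17 → turn +1·90°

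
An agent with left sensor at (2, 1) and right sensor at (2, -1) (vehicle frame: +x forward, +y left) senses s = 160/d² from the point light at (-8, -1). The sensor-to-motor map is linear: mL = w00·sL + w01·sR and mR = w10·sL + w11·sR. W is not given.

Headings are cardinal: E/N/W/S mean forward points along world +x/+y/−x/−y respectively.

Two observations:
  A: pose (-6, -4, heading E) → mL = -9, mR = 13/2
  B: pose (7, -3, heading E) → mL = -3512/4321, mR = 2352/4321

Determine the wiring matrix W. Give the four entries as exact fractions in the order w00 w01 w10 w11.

-1/2 -1 1/2 1/2

obs A: pose=(-6,-4,E) → sL=8, sR=5, mL=-9, mR=13/2
obs B: pose=(7,-3,E) → sL=16/29, sR=80/149, mL=-3512/4321, mR=2352/4321
sensor matrix S = [[8, 5], [16/29, 80/149]]; det S = 6640/4321
solve [mL_A; mL_B] = S·[w00; w01] and [mR_A; mR_B] = S·[w10; w11]:
  w00 = -1/2, w01 = -1, w10 = 1/2, w11 = 1/2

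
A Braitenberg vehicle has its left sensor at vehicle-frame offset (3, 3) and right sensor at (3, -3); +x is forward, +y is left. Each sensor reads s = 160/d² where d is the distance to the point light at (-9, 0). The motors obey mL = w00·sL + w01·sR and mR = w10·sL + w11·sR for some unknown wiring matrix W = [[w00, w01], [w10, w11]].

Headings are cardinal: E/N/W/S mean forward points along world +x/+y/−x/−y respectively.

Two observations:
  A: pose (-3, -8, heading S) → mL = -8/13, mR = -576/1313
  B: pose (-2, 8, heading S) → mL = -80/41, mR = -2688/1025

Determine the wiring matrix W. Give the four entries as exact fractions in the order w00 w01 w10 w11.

obs A: pose=(-3,-8,S) → sL=80/101, sR=16/13, mL=-8/13, mR=-576/1313
obs B: pose=(-2,8,S) → sL=32/25, sR=160/41, mL=-80/41, mR=-2688/1025
sensor matrix S = [[80/101, 16/13], [32/25, 160/41]]; det S = 2039808/1345825
solve [mL_A; mL_B] = S·[w00; w01] and [mR_A; mR_B] = S·[w10; w11]:
  w00 = 0, w01 = -1/2, w10 = 1, w11 = -1

0 -1/2 1 -1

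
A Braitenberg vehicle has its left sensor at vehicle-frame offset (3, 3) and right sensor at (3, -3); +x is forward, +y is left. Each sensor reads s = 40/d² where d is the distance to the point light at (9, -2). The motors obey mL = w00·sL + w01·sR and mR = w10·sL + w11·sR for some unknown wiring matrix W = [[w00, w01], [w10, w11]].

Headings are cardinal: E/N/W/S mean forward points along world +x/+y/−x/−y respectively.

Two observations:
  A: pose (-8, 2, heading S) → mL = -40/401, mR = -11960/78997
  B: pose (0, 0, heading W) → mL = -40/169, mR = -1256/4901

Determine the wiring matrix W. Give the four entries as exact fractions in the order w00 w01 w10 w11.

obs A: pose=(-8,2,S) → sL=40/197, sR=40/401, mL=-40/401, mR=-11960/78997
obs B: pose=(0,0,W) → sL=8/29, sR=40/169, mL=-40/169, mR=-1256/4901
sensor matrix S = [[40/197, 40/401], [8/29, 40/169]]; det S = 7952640/387164297
solve [mL_A; mL_B] = S·[w00; w01] and [mR_A; mR_B] = S·[w10; w11]:
  w00 = 0, w01 = -1, w10 = -1/2, w11 = -1/2

0 -1 -1/2 -1/2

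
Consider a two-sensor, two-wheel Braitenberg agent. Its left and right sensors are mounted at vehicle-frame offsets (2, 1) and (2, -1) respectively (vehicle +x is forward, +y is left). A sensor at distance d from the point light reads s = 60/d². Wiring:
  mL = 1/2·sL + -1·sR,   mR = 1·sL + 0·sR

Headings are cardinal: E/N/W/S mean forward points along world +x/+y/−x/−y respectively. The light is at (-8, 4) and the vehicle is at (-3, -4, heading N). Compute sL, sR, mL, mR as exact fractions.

15/13 5/6 -10/39 15/13

left sensor world pos  = (-4, -2); dL² = 52
right sensor world pos = (-2, -2); dR² = 72
sL = 60/52 = 15/13
sR = 60/72 = 5/6
mL = 1/2·sL + -1·sR = -10/39
mR = 1·sL + 0·sR = 15/13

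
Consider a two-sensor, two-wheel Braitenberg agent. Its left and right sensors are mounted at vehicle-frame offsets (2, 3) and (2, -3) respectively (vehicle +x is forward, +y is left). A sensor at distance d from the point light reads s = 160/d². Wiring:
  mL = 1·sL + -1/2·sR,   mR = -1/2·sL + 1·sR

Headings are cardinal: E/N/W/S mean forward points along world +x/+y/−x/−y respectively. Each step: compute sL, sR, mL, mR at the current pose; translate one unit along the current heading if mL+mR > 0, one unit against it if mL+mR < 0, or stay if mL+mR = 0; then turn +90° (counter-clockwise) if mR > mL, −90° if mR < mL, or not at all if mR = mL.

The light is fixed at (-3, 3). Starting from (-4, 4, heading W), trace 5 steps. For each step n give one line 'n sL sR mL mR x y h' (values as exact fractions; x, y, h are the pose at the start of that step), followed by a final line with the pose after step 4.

n=0: pose=(-4,4,W); sL=160/13, sR=32/5; mL=592/65, mR=16/65; mL+mR=608/65 → advance +1; mR−mL=-576/65 → turn -1·90°
n=1: pose=(-5,4,N); sL=80/17, sR=16; mL=-56/17, mR=232/17; mL+mR=176/17 → advance +1; mR−mL=288/17 → turn +1·90°
n=2: pose=(-5,5,W); sL=160/17, sR=160/41; mL=5200/697, mR=-560/697; mL+mR=4640/697 → advance +1; mR−mL=-5760/697 → turn -1·90°
n=3: pose=(-6,5,N); sL=40/13, sR=10; mL=-25/13, mR=110/13; mL+mR=85/13 → advance +1; mR−mL=135/13 → turn +1·90°
n=4: pose=(-6,6,W); sL=32/5, sR=160/61; mL=1552/305, mR=-176/305; mL+mR=1376/305 → advance +1; mR−mL=-1728/305 → turn -1·90°

0 160/13 32/5 592/65 16/65 -4 4 W
1 80/17 16 -56/17 232/17 -5 4 N
2 160/17 160/41 5200/697 -560/697 -5 5 W
3 40/13 10 -25/13 110/13 -6 5 N
4 32/5 160/61 1552/305 -176/305 -6 6 W
final -7 6 N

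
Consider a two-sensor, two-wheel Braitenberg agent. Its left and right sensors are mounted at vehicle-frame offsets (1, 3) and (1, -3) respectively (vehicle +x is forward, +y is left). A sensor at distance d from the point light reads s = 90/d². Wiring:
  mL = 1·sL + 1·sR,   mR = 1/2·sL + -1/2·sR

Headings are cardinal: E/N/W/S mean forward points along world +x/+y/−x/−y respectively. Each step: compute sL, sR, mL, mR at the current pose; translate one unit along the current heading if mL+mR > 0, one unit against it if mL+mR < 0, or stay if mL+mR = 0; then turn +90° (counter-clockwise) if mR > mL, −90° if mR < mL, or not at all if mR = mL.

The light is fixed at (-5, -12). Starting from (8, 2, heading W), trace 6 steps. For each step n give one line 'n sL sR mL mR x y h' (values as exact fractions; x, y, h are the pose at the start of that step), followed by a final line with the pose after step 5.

0 18/53 90/433 12564/22949 1512/22949 8 2 W
1 5/17 1/5 42/85 4/85 7 2 N
2 90/493 90/313 72540/154309 -8100/154309 7 3 E
3 45/226 45/148 8415/16724 -1755/33448 8 3 S
4 18/53 90/433 12564/22949 1512/22949 8 2 W
5 5/17 1/5 42/85 4/85 7 2 N
final 7 3 E

n=0: pose=(8,2,W); sL=18/53, sR=90/433; mL=12564/22949, mR=1512/22949; mL+mR=14076/22949 → advance +1; mR−mL=-11052/22949 → turn -1·90°
n=1: pose=(7,2,N); sL=5/17, sR=1/5; mL=42/85, mR=4/85; mL+mR=46/85 → advance +1; mR−mL=-38/85 → turn -1·90°
n=2: pose=(7,3,E); sL=90/493, sR=90/313; mL=72540/154309, mR=-8100/154309; mL+mR=64440/154309 → advance +1; mR−mL=-80640/154309 → turn -1·90°
n=3: pose=(8,3,S); sL=45/226, sR=45/148; mL=8415/16724, mR=-1755/33448; mL+mR=15075/33448 → advance +1; mR−mL=-18585/33448 → turn -1·90°
n=4: pose=(8,2,W); sL=18/53, sR=90/433; mL=12564/22949, mR=1512/22949; mL+mR=14076/22949 → advance +1; mR−mL=-11052/22949 → turn -1·90°
n=5: pose=(7,2,N); sL=5/17, sR=1/5; mL=42/85, mR=4/85; mL+mR=46/85 → advance +1; mR−mL=-38/85 → turn -1·90°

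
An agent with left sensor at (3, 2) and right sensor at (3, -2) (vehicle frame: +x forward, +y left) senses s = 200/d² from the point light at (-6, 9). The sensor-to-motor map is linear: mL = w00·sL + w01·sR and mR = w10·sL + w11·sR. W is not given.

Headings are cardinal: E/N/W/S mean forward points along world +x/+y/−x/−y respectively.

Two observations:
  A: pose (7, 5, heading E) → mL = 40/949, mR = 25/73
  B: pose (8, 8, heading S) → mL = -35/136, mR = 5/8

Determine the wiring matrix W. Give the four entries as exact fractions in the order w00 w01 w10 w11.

1/2 -1/2 0 1/2

obs A: pose=(7,5,E) → sL=10/13, sR=50/73, mL=40/949, mR=25/73
obs B: pose=(8,8,S) → sL=25/34, sR=5/4, mL=-35/136, mR=5/8
sensor matrix S = [[10/13, 50/73], [25/34, 5/4]]; det S = 14775/32266
solve [mL_A; mL_B] = S·[w00; w01] and [mR_A; mR_B] = S·[w10; w11]:
  w00 = 1/2, w01 = -1/2, w10 = 0, w11 = 1/2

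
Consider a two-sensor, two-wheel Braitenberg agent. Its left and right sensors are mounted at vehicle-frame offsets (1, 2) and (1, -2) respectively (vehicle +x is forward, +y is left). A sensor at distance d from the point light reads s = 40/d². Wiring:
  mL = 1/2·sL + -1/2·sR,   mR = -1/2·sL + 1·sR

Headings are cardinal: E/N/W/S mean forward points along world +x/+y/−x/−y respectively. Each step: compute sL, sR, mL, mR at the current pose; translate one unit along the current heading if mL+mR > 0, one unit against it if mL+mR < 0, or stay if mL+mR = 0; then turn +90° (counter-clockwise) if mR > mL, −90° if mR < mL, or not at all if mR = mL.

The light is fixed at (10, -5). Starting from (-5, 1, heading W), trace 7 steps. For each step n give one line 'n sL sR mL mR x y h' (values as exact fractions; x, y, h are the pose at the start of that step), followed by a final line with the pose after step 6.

0 5/34 1/8 3/272 7/136 -5 1 W
1 40/221 40/349 2560/77129 1860/77129 -6 1 S
2 20/149 20/169 200/25181 1290/25181 -6 0 W
3 40/241 40/377 2720/90857 2100/90857 -7 0 S
4 5/41 1/9 2/369 37/738 -7 -1 W
5 8/53 40/409 576/21677 484/21677 -8 -1 S
6 20/181 20/193 120/34933 1690/34933 -8 -2 W
final -9 -2 S

n=0: pose=(-5,1,W); sL=5/34, sR=1/8; mL=3/272, mR=7/136; mL+mR=1/16 → advance +1; mR−mL=11/272 → turn +1·90°
n=1: pose=(-6,1,S); sL=40/221, sR=40/349; mL=2560/77129, mR=1860/77129; mL+mR=20/349 → advance +1; mR−mL=-700/77129 → turn -1·90°
n=2: pose=(-6,0,W); sL=20/149, sR=20/169; mL=200/25181, mR=1290/25181; mL+mR=10/169 → advance +1; mR−mL=1090/25181 → turn +1·90°
n=3: pose=(-7,0,S); sL=40/241, sR=40/377; mL=2720/90857, mR=2100/90857; mL+mR=20/377 → advance +1; mR−mL=-620/90857 → turn -1·90°
n=4: pose=(-7,-1,W); sL=5/41, sR=1/9; mL=2/369, mR=37/738; mL+mR=1/18 → advance +1; mR−mL=11/246 → turn +1·90°
n=5: pose=(-8,-1,S); sL=8/53, sR=40/409; mL=576/21677, mR=484/21677; mL+mR=20/409 → advance +1; mR−mL=-92/21677 → turn -1·90°
n=6: pose=(-8,-2,W); sL=20/181, sR=20/193; mL=120/34933, mR=1690/34933; mL+mR=10/193 → advance +1; mR−mL=1570/34933 → turn +1·90°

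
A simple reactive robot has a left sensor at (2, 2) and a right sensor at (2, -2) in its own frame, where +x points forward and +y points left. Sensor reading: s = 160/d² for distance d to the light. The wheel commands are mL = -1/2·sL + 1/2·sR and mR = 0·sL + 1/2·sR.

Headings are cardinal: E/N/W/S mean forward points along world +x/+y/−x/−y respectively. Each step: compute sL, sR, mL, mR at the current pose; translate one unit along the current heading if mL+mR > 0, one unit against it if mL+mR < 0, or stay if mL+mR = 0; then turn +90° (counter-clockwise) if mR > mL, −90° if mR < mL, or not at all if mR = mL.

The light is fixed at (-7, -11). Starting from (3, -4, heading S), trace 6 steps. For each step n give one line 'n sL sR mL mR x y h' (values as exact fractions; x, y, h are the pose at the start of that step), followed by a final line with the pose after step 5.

0 160/169 160/89 6400/15041 80/89 3 -4 S
1 10/13 1 3/26 1/2 3 -5 E
2 32/29 160/233 -1408/6757 80/233 4 -5 N
3 80/53 80/81 -1120/4293 40/81 4 -4 W
4 160/169 160/89 6400/15041 80/89 3 -4 S
5 10/13 1 3/26 1/2 3 -5 E
final 4 -5 N

n=0: pose=(3,-4,S); sL=160/169, sR=160/89; mL=6400/15041, mR=80/89; mL+mR=19920/15041 → advance +1; mR−mL=80/169 → turn +1·90°
n=1: pose=(3,-5,E); sL=10/13, sR=1; mL=3/26, mR=1/2; mL+mR=8/13 → advance +1; mR−mL=5/13 → turn +1·90°
n=2: pose=(4,-5,N); sL=32/29, sR=160/233; mL=-1408/6757, mR=80/233; mL+mR=912/6757 → advance +1; mR−mL=16/29 → turn +1·90°
n=3: pose=(4,-4,W); sL=80/53, sR=80/81; mL=-1120/4293, mR=40/81; mL+mR=1000/4293 → advance +1; mR−mL=40/53 → turn +1·90°
n=4: pose=(3,-4,S); sL=160/169, sR=160/89; mL=6400/15041, mR=80/89; mL+mR=19920/15041 → advance +1; mR−mL=80/169 → turn +1·90°
n=5: pose=(3,-5,E); sL=10/13, sR=1; mL=3/26, mR=1/2; mL+mR=8/13 → advance +1; mR−mL=5/13 → turn +1·90°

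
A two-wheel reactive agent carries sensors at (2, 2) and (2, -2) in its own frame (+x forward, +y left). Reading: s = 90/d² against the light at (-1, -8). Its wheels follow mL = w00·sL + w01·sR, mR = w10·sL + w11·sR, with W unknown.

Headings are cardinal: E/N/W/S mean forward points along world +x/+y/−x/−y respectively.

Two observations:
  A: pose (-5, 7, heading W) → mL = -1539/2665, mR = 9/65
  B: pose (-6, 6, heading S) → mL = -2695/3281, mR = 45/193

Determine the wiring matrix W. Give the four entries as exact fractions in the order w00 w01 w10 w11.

obs A: pose=(-5,7,W) → sL=18/41, sR=18/65, mL=-1539/2665, mR=9/65
obs B: pose=(-6,6,S) → sL=10/17, sR=90/193, mL=-2695/3281, mR=45/193
sensor matrix S = [[18/41, 18/65], [10/17, 90/193]]; det S = 73152/1748773
solve [mL_A; mL_B] = S·[w00; w01] and [mR_A; mR_B] = S·[w10; w11]:
  w00 = -1, w01 = -1/2, w10 = 0, w11 = 1/2

-1 -1/2 0 1/2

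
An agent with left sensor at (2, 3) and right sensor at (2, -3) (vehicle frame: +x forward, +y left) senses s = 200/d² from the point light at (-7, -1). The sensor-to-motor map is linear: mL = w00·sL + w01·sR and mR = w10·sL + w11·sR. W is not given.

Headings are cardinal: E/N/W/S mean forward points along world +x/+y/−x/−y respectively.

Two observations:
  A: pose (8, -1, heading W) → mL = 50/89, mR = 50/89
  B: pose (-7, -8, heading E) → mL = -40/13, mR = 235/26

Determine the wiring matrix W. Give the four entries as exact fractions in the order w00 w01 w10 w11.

obs A: pose=(8,-1,W) → sL=100/89, sR=100/89, mL=50/89, mR=50/89
obs B: pose=(-7,-8,E) → sL=10, sR=25/13, mL=-40/13, mR=235/26
sensor matrix S = [[100/89, 100/89], [10, 25/13]]; det S = -10500/1157
solve [mL_A; mL_B] = S·[w00; w01] and [mR_A; mR_B] = S·[w10; w11]:
  w00 = -1/2, w01 = 1, w10 = 1, w11 = -1/2

-1/2 1 1 -1/2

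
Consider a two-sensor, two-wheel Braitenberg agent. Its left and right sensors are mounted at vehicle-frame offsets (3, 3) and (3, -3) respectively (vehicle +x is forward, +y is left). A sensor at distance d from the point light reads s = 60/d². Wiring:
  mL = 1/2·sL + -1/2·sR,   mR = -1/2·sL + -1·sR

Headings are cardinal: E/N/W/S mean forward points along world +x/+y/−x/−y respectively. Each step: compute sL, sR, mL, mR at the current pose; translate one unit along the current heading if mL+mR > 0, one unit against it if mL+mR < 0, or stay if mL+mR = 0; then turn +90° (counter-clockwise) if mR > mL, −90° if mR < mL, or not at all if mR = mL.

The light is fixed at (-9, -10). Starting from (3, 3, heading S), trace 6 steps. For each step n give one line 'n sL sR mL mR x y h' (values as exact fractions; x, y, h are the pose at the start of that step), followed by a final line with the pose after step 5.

0 12/65 60/181 -864/11765 -4986/11765 3 3 S
1 30/101 6/37 252/3737 -1161/3737 3 4 W
2 60/389 12/109 936/42401 -7938/42401 4 4 N
3 15/128 15/89 -585/22784 -5175/22784 4 3 E
4 12/65 60/181 -864/11765 -4986/11765 3 3 S
5 30/101 6/37 252/3737 -1161/3737 3 4 W
final 4 4 N

n=0: pose=(3,3,S); sL=12/65, sR=60/181; mL=-864/11765, mR=-4986/11765; mL+mR=-90/181 → advance -1; mR−mL=-4122/11765 → turn -1·90°
n=1: pose=(3,4,W); sL=30/101, sR=6/37; mL=252/3737, mR=-1161/3737; mL+mR=-9/37 → advance -1; mR−mL=-1413/3737 → turn -1·90°
n=2: pose=(4,4,N); sL=60/389, sR=12/109; mL=936/42401, mR=-7938/42401; mL+mR=-18/109 → advance -1; mR−mL=-8874/42401 → turn -1·90°
n=3: pose=(4,3,E); sL=15/128, sR=15/89; mL=-585/22784, mR=-5175/22784; mL+mR=-45/178 → advance -1; mR−mL=-2295/11392 → turn -1·90°
n=4: pose=(3,3,S); sL=12/65, sR=60/181; mL=-864/11765, mR=-4986/11765; mL+mR=-90/181 → advance -1; mR−mL=-4122/11765 → turn -1·90°
n=5: pose=(3,4,W); sL=30/101, sR=6/37; mL=252/3737, mR=-1161/3737; mL+mR=-9/37 → advance -1; mR−mL=-1413/3737 → turn -1·90°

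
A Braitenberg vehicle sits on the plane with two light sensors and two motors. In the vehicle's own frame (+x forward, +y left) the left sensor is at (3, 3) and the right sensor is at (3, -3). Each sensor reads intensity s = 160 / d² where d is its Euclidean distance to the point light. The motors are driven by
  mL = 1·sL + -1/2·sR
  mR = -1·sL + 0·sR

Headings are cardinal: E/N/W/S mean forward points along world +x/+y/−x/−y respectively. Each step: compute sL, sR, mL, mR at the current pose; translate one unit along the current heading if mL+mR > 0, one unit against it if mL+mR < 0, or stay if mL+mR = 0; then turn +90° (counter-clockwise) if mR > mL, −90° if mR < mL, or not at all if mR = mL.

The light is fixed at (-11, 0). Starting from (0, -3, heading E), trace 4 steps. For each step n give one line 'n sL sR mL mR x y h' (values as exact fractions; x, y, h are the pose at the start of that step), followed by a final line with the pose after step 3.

0 40/49 20/29 670/1421 -40/49 0 -3 E
1 32/41 32/17 -112/697 -32/41 -1 -3 S
2 80/37 16/5 104/185 -80/37 -1 -2 W
3 32/13 160/197 5264/2561 -32/13 0 -2 N
final 0 -3 E

n=0: pose=(0,-3,E); sL=40/49, sR=20/29; mL=670/1421, mR=-40/49; mL+mR=-10/29 → advance -1; mR−mL=-1830/1421 → turn -1·90°
n=1: pose=(-1,-3,S); sL=32/41, sR=32/17; mL=-112/697, mR=-32/41; mL+mR=-16/17 → advance -1; mR−mL=-432/697 → turn -1·90°
n=2: pose=(-1,-2,W); sL=80/37, sR=16/5; mL=104/185, mR=-80/37; mL+mR=-8/5 → advance -1; mR−mL=-504/185 → turn -1·90°
n=3: pose=(0,-2,N); sL=32/13, sR=160/197; mL=5264/2561, mR=-32/13; mL+mR=-80/197 → advance -1; mR−mL=-11568/2561 → turn -1·90°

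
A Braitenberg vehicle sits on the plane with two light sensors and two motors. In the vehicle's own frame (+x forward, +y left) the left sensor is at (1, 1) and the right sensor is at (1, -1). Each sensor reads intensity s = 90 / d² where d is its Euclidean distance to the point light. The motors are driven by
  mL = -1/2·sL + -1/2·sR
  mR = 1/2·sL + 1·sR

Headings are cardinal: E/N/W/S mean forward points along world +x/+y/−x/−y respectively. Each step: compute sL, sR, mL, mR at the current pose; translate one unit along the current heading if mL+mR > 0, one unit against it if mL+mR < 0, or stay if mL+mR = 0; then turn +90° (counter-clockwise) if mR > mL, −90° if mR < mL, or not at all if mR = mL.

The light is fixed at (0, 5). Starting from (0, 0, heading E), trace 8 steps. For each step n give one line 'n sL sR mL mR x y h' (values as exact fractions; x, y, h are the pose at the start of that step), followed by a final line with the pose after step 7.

n=0: pose=(0,0,E); sL=90/17, sR=90/37; mL=-2430/629, mR=3195/629; mL+mR=45/37 → advance +1; mR−mL=5625/629 → turn +1·90°
n=1: pose=(1,0,N); sL=45/8, sR=9/2; mL=-81/16, mR=117/16; mL+mR=9/4 → advance +1; mR−mL=99/8 → turn +1·90°
n=2: pose=(1,1,W); sL=18/5, sR=10; mL=-34/5, mR=59/5; mL+mR=5 → advance +1; mR−mL=93/5 → turn +1·90°
n=3: pose=(0,1,S); sL=45/13, sR=45/13; mL=-45/13, mR=135/26; mL+mR=45/26 → advance +1; mR−mL=225/26 → turn +1·90°
n=4: pose=(0,0,E); sL=90/17, sR=90/37; mL=-2430/629, mR=3195/629; mL+mR=45/37 → advance +1; mR−mL=5625/629 → turn +1·90°
n=5: pose=(1,0,N); sL=45/8, sR=9/2; mL=-81/16, mR=117/16; mL+mR=9/4 → advance +1; mR−mL=99/8 → turn +1·90°
n=6: pose=(1,1,W); sL=18/5, sR=10; mL=-34/5, mR=59/5; mL+mR=5 → advance +1; mR−mL=93/5 → turn +1·90°
n=7: pose=(0,1,S); sL=45/13, sR=45/13; mL=-45/13, mR=135/26; mL+mR=45/26 → advance +1; mR−mL=225/26 → turn +1·90°

0 90/17 90/37 -2430/629 3195/629 0 0 E
1 45/8 9/2 -81/16 117/16 1 0 N
2 18/5 10 -34/5 59/5 1 1 W
3 45/13 45/13 -45/13 135/26 0 1 S
4 90/17 90/37 -2430/629 3195/629 0 0 E
5 45/8 9/2 -81/16 117/16 1 0 N
6 18/5 10 -34/5 59/5 1 1 W
7 45/13 45/13 -45/13 135/26 0 1 S
final 0 0 E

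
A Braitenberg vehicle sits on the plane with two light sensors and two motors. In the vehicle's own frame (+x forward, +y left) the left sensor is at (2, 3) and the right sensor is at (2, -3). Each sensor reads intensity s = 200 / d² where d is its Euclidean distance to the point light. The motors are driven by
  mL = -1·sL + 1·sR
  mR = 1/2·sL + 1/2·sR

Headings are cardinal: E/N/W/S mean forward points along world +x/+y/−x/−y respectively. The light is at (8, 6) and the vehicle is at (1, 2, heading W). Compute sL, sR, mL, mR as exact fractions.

left sensor world pos  = (-1, -1); dL² = 130
right sensor world pos = (-1, 5); dR² = 82
sL = 200/130 = 20/13
sR = 200/82 = 100/41
mL = -1·sL + 1·sR = 480/533
mR = 1/2·sL + 1/2·sR = 1060/533

20/13 100/41 480/533 1060/533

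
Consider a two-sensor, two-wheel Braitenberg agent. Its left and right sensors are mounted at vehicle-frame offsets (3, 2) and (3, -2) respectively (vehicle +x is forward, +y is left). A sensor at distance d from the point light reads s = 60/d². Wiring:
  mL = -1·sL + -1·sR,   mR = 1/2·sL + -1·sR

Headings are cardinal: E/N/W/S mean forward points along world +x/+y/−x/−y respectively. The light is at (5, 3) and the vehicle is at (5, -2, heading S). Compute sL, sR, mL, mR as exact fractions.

15/17 15/17 -30/17 -15/34

left sensor world pos  = (7, -5); dL² = 68
right sensor world pos = (3, -5); dR² = 68
sL = 60/68 = 15/17
sR = 60/68 = 15/17
mL = -1·sL + -1·sR = -30/17
mR = 1/2·sL + -1·sR = -15/34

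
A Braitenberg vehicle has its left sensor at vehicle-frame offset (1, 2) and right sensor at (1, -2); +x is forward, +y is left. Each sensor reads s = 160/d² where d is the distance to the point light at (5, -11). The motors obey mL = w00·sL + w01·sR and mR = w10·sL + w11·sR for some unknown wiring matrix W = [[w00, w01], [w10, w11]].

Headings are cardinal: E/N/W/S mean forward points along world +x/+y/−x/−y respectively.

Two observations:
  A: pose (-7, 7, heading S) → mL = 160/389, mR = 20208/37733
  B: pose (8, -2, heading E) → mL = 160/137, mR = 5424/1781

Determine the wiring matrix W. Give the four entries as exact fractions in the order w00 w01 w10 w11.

1 0 1/2 1

obs A: pose=(-7,7,S) → sL=160/389, sR=32/97, mL=160/389, mR=20208/37733
obs B: pose=(8,-2,E) → sL=160/137, sR=32/13, mL=160/137, mR=5424/1781
sensor matrix S = [[160/389, 32/97], [160/137, 32/13]]; det S = 42147840/67202473
solve [mL_A; mL_B] = S·[w00; w01] and [mR_A; mR_B] = S·[w10; w11]:
  w00 = 1, w01 = 0, w10 = 1/2, w11 = 1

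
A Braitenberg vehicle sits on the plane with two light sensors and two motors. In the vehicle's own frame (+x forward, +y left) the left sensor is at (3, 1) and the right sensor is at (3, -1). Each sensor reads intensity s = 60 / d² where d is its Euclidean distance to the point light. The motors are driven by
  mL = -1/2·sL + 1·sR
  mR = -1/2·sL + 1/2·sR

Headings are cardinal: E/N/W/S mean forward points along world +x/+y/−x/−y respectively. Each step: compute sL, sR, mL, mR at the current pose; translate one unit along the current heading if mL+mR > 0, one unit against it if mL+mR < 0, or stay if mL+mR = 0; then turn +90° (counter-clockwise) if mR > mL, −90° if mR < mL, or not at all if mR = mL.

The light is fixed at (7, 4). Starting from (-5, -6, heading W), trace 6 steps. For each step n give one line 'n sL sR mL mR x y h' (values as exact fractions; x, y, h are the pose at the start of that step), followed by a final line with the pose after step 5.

n=0: pose=(-5,-6,W); sL=30/173, sR=10/51; mL=965/8823, mR=100/8823; mL+mR=355/2941 → advance +1; mR−mL=-5/51 → turn -1·90°
n=1: pose=(-6,-6,N); sL=12/49, sR=60/193; mL=1782/9457, mR=312/9457; mL+mR=2094/9457 → advance +1; mR−mL=-30/193 → turn -1·90°
n=2: pose=(-6,-5,E); sL=15/41, sR=3/10; mL=24/205, mR=-27/820; mL+mR=69/820 → advance +1; mR−mL=-3/20 → turn -1·90°
n=3: pose=(-5,-5,S); sL=12/53, sR=60/313; mL=1302/16589, mR=-288/16589; mL+mR=1014/16589 → advance +1; mR−mL=-30/313 → turn -1·90°
n=4: pose=(-5,-6,W); sL=30/173, sR=10/51; mL=965/8823, mR=100/8823; mL+mR=355/2941 → advance +1; mR−mL=-5/51 → turn -1·90°
n=5: pose=(-6,-6,N); sL=12/49, sR=60/193; mL=1782/9457, mR=312/9457; mL+mR=2094/9457 → advance +1; mR−mL=-30/193 → turn -1·90°

0 30/173 10/51 965/8823 100/8823 -5 -6 W
1 12/49 60/193 1782/9457 312/9457 -6 -6 N
2 15/41 3/10 24/205 -27/820 -6 -5 E
3 12/53 60/313 1302/16589 -288/16589 -5 -5 S
4 30/173 10/51 965/8823 100/8823 -5 -6 W
5 12/49 60/193 1782/9457 312/9457 -6 -6 N
final -6 -5 E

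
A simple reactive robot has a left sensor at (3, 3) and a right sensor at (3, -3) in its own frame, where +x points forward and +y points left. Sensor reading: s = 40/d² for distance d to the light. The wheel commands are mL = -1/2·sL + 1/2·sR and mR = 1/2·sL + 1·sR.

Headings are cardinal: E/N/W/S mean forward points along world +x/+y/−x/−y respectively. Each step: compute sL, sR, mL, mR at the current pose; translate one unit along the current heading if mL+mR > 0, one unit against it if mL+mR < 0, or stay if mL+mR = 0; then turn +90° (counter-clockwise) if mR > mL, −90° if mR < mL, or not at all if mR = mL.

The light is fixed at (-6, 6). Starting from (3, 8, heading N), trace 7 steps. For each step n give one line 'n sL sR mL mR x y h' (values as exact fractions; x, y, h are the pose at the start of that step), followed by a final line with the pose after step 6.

0 40/61 40/169 -2160/10309 5820/10309 3 8 N
1 10/9 5/9 -5/18 10/9 3 9 W
2 40/121 8/5 384/605 1068/605 2 9 S
3 20/73 20/61 120/4453 2070/4453 2 8 E
4 40/61 40/169 -2160/10309 5820/10309 3 8 N
5 10/9 5/9 -5/18 10/9 3 9 W
6 40/121 8/5 384/605 1068/605 2 9 S
final 2 8 E

n=0: pose=(3,8,N); sL=40/61, sR=40/169; mL=-2160/10309, mR=5820/10309; mL+mR=60/169 → advance +1; mR−mL=7980/10309 → turn +1·90°
n=1: pose=(3,9,W); sL=10/9, sR=5/9; mL=-5/18, mR=10/9; mL+mR=5/6 → advance +1; mR−mL=25/18 → turn +1·90°
n=2: pose=(2,9,S); sL=40/121, sR=8/5; mL=384/605, mR=1068/605; mL+mR=12/5 → advance +1; mR−mL=684/605 → turn +1·90°
n=3: pose=(2,8,E); sL=20/73, sR=20/61; mL=120/4453, mR=2070/4453; mL+mR=30/61 → advance +1; mR−mL=1950/4453 → turn +1·90°
n=4: pose=(3,8,N); sL=40/61, sR=40/169; mL=-2160/10309, mR=5820/10309; mL+mR=60/169 → advance +1; mR−mL=7980/10309 → turn +1·90°
n=5: pose=(3,9,W); sL=10/9, sR=5/9; mL=-5/18, mR=10/9; mL+mR=5/6 → advance +1; mR−mL=25/18 → turn +1·90°
n=6: pose=(2,9,S); sL=40/121, sR=8/5; mL=384/605, mR=1068/605; mL+mR=12/5 → advance +1; mR−mL=684/605 → turn +1·90°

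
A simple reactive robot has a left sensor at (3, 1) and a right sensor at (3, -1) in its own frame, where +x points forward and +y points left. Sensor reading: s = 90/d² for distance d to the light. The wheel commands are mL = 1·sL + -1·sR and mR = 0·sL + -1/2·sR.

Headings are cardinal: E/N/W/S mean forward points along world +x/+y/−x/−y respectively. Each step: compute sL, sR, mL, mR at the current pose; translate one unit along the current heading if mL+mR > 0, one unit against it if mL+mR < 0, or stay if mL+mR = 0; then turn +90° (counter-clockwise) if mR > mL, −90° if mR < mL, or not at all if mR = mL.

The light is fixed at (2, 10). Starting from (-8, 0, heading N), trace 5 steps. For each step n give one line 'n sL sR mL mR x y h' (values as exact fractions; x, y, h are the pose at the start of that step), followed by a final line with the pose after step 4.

0 9/17 9/13 -36/221 -9/26 -8 0 N
1 90/149 90/193 3960/28757 -45/193 -8 -1 E
2 45/148 9/34 99/2516 -9/68 -9 -1 S
3 90/317 90/277 -3600/87809 -45/277 -9 0 W
4 9/17 9/13 -36/221 -9/26 -8 0 N
final -8 -1 E

n=0: pose=(-8,0,N); sL=9/17, sR=9/13; mL=-36/221, mR=-9/26; mL+mR=-225/442 → advance -1; mR−mL=-81/442 → turn -1·90°
n=1: pose=(-8,-1,E); sL=90/149, sR=90/193; mL=3960/28757, mR=-45/193; mL+mR=-2745/28757 → advance -1; mR−mL=-10665/28757 → turn -1·90°
n=2: pose=(-9,-1,S); sL=45/148, sR=9/34; mL=99/2516, mR=-9/68; mL+mR=-117/1258 → advance -1; mR−mL=-108/629 → turn -1·90°
n=3: pose=(-9,0,W); sL=90/317, sR=90/277; mL=-3600/87809, mR=-45/277; mL+mR=-17865/87809 → advance -1; mR−mL=-10665/87809 → turn -1·90°
n=4: pose=(-8,0,N); sL=9/17, sR=9/13; mL=-36/221, mR=-9/26; mL+mR=-225/442 → advance -1; mR−mL=-81/442 → turn -1·90°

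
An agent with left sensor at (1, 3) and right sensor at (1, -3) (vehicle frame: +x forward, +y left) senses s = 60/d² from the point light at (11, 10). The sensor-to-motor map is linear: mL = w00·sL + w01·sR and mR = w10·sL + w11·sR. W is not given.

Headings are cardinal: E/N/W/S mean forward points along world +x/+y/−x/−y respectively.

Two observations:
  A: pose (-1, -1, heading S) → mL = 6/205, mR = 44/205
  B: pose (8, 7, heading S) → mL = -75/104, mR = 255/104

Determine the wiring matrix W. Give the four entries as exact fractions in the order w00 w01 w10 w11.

-1/2 1 1/2 1/2

obs A: pose=(-1,-1,S) → sL=4/15, sR=20/123, mL=6/205, mR=44/205
obs B: pose=(8,7,S) → sL=15/4, sR=15/13, mL=-75/104, mR=255/104
sensor matrix S = [[4/15, 20/123], [15/4, 15/13]]; det S = -161/533
solve [mL_A; mL_B] = S·[w00; w01] and [mR_A; mR_B] = S·[w10; w11]:
  w00 = -1/2, w01 = 1, w10 = 1/2, w11 = 1/2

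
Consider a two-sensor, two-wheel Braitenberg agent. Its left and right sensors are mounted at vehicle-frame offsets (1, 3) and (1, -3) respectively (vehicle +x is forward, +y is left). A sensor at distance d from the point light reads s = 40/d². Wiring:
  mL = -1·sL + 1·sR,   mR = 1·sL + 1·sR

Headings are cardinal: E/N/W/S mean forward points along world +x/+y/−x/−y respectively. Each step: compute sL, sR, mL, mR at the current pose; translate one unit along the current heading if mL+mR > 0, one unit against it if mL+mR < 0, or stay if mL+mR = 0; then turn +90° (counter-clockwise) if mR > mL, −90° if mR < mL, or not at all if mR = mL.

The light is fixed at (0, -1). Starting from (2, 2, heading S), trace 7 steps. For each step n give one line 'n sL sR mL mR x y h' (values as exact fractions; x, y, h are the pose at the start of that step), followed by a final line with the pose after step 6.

n=0: pose=(2,2,S); sL=40/29, sR=8; mL=192/29, mR=272/29; mL+mR=16 → advance +1; mR−mL=80/29 → turn +1·90°
n=1: pose=(2,1,E); sL=20/17, sR=4; mL=48/17, mR=88/17; mL+mR=8 → advance +1; mR−mL=40/17 → turn +1·90°
n=2: pose=(3,1,N); sL=40/9, sR=8/9; mL=-32/9, mR=16/3; mL+mR=16/9 → advance +1; mR−mL=80/9 → turn +1·90°
n=3: pose=(3,2,W); sL=10, sR=1; mL=-9, mR=11; mL+mR=2 → advance +1; mR−mL=20 → turn +1·90°
n=4: pose=(2,2,S); sL=40/29, sR=8; mL=192/29, mR=272/29; mL+mR=16 → advance +1; mR−mL=80/29 → turn +1·90°
n=5: pose=(2,1,E); sL=20/17, sR=4; mL=48/17, mR=88/17; mL+mR=8 → advance +1; mR−mL=40/17 → turn +1·90°
n=6: pose=(3,1,N); sL=40/9, sR=8/9; mL=-32/9, mR=16/3; mL+mR=16/9 → advance +1; mR−mL=80/9 → turn +1·90°

0 40/29 8 192/29 272/29 2 2 S
1 20/17 4 48/17 88/17 2 1 E
2 40/9 8/9 -32/9 16/3 3 1 N
3 10 1 -9 11 3 2 W
4 40/29 8 192/29 272/29 2 2 S
5 20/17 4 48/17 88/17 2 1 E
6 40/9 8/9 -32/9 16/3 3 1 N
final 3 2 W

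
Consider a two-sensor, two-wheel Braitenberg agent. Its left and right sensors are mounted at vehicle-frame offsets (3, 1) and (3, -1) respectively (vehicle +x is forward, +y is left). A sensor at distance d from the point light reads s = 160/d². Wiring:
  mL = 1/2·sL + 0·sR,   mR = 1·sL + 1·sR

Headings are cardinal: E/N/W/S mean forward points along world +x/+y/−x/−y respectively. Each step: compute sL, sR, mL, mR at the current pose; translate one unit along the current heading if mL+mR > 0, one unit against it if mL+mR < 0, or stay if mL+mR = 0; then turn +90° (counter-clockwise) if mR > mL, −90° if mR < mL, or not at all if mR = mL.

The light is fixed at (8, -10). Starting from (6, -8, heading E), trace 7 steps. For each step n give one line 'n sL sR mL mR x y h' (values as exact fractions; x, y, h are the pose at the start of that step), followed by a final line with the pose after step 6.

n=0: pose=(6,-8,E); sL=16, sR=80; mL=8, mR=96; mL+mR=104 → advance +1; mR−mL=88 → turn +1·90°
n=1: pose=(7,-8,N); sL=160/29, sR=32/5; mL=80/29, mR=1728/145; mL+mR=2128/145 → advance +1; mR−mL=1328/145 → turn +1·90°
n=2: pose=(7,-7,W); sL=8, sR=5; mL=4, mR=13; mL+mR=17 → advance +1; mR−mL=9 → turn +1·90°
n=3: pose=(6,-7,S); sL=160, sR=160/9; mL=80, mR=1600/9; mL+mR=2320/9 → advance +1; mR−mL=880/9 → turn +1·90°
n=4: pose=(6,-8,E); sL=16, sR=80; mL=8, mR=96; mL+mR=104 → advance +1; mR−mL=88 → turn +1·90°
n=5: pose=(7,-8,N); sL=160/29, sR=32/5; mL=80/29, mR=1728/145; mL+mR=2128/145 → advance +1; mR−mL=1328/145 → turn +1·90°
n=6: pose=(7,-7,W); sL=8, sR=5; mL=4, mR=13; mL+mR=17 → advance +1; mR−mL=9 → turn +1·90°

0 16 80 8 96 6 -8 E
1 160/29 32/5 80/29 1728/145 7 -8 N
2 8 5 4 13 7 -7 W
3 160 160/9 80 1600/9 6 -7 S
4 16 80 8 96 6 -8 E
5 160/29 32/5 80/29 1728/145 7 -8 N
6 8 5 4 13 7 -7 W
final 6 -7 S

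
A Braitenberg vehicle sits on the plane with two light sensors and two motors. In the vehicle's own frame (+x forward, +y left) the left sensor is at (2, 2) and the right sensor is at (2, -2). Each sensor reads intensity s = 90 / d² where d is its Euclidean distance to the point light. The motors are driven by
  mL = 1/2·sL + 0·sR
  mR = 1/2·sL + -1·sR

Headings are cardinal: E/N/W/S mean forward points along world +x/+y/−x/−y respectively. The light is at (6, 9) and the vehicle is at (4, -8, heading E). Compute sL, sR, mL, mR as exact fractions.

left sensor world pos  = (6, -6); dL² = 225
right sensor world pos = (6, -10); dR² = 361
sL = 90/225 = 2/5
sR = 90/361 = 90/361
mL = 1/2·sL + 0·sR = 1/5
mR = 1/2·sL + -1·sR = -89/1805

2/5 90/361 1/5 -89/1805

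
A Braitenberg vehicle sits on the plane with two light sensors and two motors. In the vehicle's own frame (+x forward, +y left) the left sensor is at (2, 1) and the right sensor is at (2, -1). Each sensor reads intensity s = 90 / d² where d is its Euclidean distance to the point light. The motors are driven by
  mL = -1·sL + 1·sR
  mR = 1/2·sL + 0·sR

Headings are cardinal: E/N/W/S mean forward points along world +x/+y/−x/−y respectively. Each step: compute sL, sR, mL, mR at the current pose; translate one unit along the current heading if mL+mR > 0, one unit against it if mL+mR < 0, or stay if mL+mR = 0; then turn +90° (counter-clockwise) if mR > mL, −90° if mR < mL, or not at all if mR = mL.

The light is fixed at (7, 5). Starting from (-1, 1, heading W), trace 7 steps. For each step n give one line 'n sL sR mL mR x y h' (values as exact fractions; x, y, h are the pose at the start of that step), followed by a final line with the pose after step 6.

n=0: pose=(-1,1,W); sL=18/25, sR=90/109; mL=288/2725, mR=9/25; mL+mR=1269/2725 → advance +1; mR−mL=693/2725 → turn +1·90°
n=1: pose=(-2,1,S); sL=9/10, sR=45/68; mL=-81/340, mR=9/20; mL+mR=18/85 → advance +1; mR−mL=117/170 → turn +1·90°
n=2: pose=(-2,0,E); sL=18/13, sR=18/17; mL=-72/221, mR=9/13; mL+mR=81/221 → advance +1; mR−mL=225/221 → turn +1·90°
n=3: pose=(-1,0,N); sL=1, sR=45/29; mL=16/29, mR=1/2; mL+mR=61/58 → advance +1; mR−mL=-3/58 → turn -1·90°
n=4: pose=(-1,1,E); sL=2, sR=90/61; mL=-32/61, mR=1; mL+mR=29/61 → advance +1; mR−mL=93/61 → turn +1·90°
n=5: pose=(0,1,N); sL=45/34, sR=9/4; mL=63/68, mR=45/68; mL+mR=27/17 → advance +1; mR−mL=-9/34 → turn -1·90°
n=6: pose=(0,2,E); sL=90/29, sR=90/41; mL=-1080/1189, mR=45/29; mL+mR=765/1189 → advance +1; mR−mL=2925/1189 → turn +1·90°

0 18/25 90/109 288/2725 9/25 -1 1 W
1 9/10 45/68 -81/340 9/20 -2 1 S
2 18/13 18/17 -72/221 9/13 -2 0 E
3 1 45/29 16/29 1/2 -1 0 N
4 2 90/61 -32/61 1 -1 1 E
5 45/34 9/4 63/68 45/68 0 1 N
6 90/29 90/41 -1080/1189 45/29 0 2 E
final 1 2 N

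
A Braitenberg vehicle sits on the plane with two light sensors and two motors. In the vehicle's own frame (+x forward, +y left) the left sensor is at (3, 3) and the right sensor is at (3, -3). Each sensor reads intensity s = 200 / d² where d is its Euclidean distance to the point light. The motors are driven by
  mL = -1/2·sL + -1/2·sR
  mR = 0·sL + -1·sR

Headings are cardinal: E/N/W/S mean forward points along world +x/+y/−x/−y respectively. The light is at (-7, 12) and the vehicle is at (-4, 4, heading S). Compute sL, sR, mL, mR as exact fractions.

left sensor world pos  = (-1, 1); dL² = 157
right sensor world pos = (-7, 1); dR² = 121
sL = 200/157 = 200/157
sR = 200/121 = 200/121
mL = -1/2·sL + -1/2·sR = -27800/18997
mR = 0·sL + -1·sR = -200/121

200/157 200/121 -27800/18997 -200/121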